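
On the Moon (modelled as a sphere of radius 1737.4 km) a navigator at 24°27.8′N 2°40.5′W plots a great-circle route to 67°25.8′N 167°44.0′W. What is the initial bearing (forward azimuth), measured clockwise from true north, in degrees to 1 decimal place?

354.3°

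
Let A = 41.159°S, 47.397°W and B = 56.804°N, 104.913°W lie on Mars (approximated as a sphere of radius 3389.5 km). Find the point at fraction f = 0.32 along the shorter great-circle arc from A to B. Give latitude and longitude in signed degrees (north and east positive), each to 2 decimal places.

-9.39°, -63.90°

The central angle between A and B is δ = 1.9064 rad.
With f = 0.32, the slerp weights are sin((1−f)δ)/sin δ = 1.0195 and sin(fδ)/sin δ = 0.6068.
Weighted sum of the unit vectors: (1.0195)·(0.5096,-0.5542,-0.6582) + (0.6068)·(-0.1409,-0.5291,0.8368) = (0.4341, -0.8860, -0.1632).
Converting back: φ = atan2(z, √(x²+y²)) = -9.39°, λ = atan2(y, x) = -63.90°.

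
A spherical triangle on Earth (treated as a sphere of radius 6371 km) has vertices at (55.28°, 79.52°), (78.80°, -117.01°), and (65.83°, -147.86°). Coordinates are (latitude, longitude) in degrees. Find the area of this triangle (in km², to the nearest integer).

4313500 km²

Side lengths (central angles): a = 0.2720, b = 0.9373, c = 0.7951 rad; semiperimeter s = 1.0022.
By l'Huilier's theorem, tan(E/4) = √[tan(s/2) tan((s−a)/2) tan((s−b)/2) tan((s−c)/2)], giving spherical excess E = 0.1063 rad.
Area = E·R² = 0.1063 × (6371)² ≈ 4313500 km².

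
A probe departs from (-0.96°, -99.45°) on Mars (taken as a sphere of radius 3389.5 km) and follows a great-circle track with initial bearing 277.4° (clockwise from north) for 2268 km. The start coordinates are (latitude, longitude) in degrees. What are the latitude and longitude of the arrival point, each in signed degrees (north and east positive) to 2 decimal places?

3.83°, -137.51°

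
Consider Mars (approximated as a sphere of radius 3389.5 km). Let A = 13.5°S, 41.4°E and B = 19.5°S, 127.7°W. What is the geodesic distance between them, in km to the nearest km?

8596 km

With latitudes φ₁ = -13.500°, φ₂ = -19.500° and longitude difference Δλ = -169.100°:
cos c = sin φ₁ sin φ₂ + cos φ₁ cos φ₂ cos Δλ = (-0.2334)(-0.3338) + (0.9724)(0.9426)(-0.9820) = -0.82213,
so c = arccos(-0.82213) = 2.53595 rad.
Distance = R·c = 3389.5 × 2.5359 ≈ 8596 km.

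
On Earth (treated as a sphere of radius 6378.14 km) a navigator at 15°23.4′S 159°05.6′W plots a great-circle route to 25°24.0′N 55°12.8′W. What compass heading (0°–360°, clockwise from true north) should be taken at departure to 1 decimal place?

Δλ = 103.880° = 1.8130 rad.
y = sin Δλ · cos φ₂ = (0.9708)(0.9033) = 0.8770
x = cos φ₁ sin φ₂ − sin φ₁ cos φ₂ cos Δλ = (0.9641)(0.4289) − (-0.2654)(0.9033)(-0.2399) = 0.3560
θ = atan2(y, x) = 67.90°, so the bearing is 67.9°.

67.9°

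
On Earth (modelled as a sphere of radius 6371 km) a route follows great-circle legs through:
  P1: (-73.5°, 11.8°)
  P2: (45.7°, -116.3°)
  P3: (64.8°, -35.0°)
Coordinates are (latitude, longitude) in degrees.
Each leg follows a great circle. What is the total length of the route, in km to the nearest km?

Leg P1→P2: central angle 2.5126 rad, distance 16007.7 km.
Leg P2→P3: central angle 0.8058 rad, distance 5133.5 km.
Total: 16007.7 + 5133.5 ≈ 21141 km.

21141 km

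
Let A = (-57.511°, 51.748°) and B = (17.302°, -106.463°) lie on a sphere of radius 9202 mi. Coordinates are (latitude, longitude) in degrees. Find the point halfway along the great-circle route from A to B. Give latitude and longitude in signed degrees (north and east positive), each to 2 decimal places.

-47.66°, -82.85°

The central angle between A and B is δ = 2.3848 rad.
With f = 0.5, the slerp weights are sin((1−f)δ)/sin δ = 1.3535 and sin(fδ)/sin δ = 1.3535.
Weighted sum of the unit vectors: (1.3535)·(0.3326,0.4218,-0.8435) + (1.3535)·(-0.2706,-0.9156,0.2974) = (0.0839, -0.6683, -0.7391).
Converting back: φ = atan2(z, √(x²+y²)) = -47.66°, λ = atan2(y, x) = -82.85°.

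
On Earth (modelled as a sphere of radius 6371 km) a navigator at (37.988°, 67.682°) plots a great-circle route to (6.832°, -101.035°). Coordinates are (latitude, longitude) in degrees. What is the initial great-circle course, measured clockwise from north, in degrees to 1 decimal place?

344.3°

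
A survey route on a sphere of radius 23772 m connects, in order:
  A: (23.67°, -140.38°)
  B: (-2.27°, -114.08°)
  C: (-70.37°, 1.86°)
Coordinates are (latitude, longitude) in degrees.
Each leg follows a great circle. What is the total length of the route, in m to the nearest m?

Leg A→B: central angle 0.6359 rad, distance 15117.2 m.
Leg B→C: central angle 1.6805 rad, distance 39950.0 m.
Total: 15117.2 + 39950.0 ≈ 55067 m.

55067 m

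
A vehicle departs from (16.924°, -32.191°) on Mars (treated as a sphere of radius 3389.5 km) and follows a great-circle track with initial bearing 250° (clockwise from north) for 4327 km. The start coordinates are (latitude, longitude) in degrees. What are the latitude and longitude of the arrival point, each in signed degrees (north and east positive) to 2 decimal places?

Angular distance δ = d/R = 4327/3389.5 = 1.27659 rad; initial bearing θ = 4.3633 rad.
sin φ₂ = sin φ₁ cos δ + cos φ₁ sin δ cos θ = (0.2911)(0.2900) + (0.9567)(0.9570)(-0.3420) = -0.2287, so φ₂ = -13.22°.
Δλ = atan2(sin θ sin δ cos φ₁, cos δ − sin φ₁ sin φ₂) = atan2(-0.8604, 0.3566) = -67.489°.
λ₂ = -32.191° − 67.489° = -99.68°.

-13.22°, -99.68°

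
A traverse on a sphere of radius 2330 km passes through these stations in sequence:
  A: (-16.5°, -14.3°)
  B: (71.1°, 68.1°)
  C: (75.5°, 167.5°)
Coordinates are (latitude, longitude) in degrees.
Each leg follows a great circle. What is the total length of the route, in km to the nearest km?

5231 km

Leg A→B: central angle 1.8004 rad, distance 4195.0 km.
Leg B→C: central angle 0.4448 rad, distance 1036.3 km.
Total: 4195.0 + 1036.3 ≈ 5231 km.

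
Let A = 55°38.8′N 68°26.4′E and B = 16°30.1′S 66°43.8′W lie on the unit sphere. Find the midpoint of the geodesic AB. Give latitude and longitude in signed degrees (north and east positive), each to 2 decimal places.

38.30°, -31.27°

Central angle δ = 2.2373 rad. Interpolating on the sphere with fraction f = 0.5:
P = [sin((1−f)δ)·A + sin(fδ)·B] / sin δ = 1.1444·A + 1.1444·B in Cartesian coordinates,
giving P = (0.6708, -0.4074, 0.6197), i.e. latitude 38.30°, longitude -31.27°.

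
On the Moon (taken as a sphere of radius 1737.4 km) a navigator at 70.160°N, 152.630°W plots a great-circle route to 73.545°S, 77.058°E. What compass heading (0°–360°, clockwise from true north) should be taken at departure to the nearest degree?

Δλ = -130.312° = -2.2744 rad.
y = sin Δλ · cos φ₂ = (-0.7625)(0.2833) = -0.2160
x = cos φ₁ sin φ₂ − sin φ₁ cos φ₂ cos Δλ = (0.3394)(-0.9590) − (0.9406)(0.2833)(-0.6469) = -0.1531
θ = atan2(y, x) = -125.33°; adding 360° gives 235°.

235°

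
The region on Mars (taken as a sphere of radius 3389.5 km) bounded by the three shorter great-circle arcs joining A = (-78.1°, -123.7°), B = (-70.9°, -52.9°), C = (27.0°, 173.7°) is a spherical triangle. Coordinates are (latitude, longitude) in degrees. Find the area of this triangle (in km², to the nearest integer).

1964065 km²

Side lengths (central angles): a = 2.2515, b = 1.9387, c = 0.3276 rad; semiperimeter s = 2.2589.
By l'Huilier's theorem, tan(E/4) = √[tan(s/2) tan((s−a)/2) tan((s−b)/2) tan((s−c)/2)], giving spherical excess E = 0.1710 rad.
Area = E·R² = 0.1710 × (3389.5)² ≈ 1964065 km².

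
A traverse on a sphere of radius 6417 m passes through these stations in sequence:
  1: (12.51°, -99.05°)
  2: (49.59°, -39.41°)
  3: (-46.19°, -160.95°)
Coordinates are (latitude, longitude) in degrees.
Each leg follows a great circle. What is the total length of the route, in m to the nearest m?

22696 m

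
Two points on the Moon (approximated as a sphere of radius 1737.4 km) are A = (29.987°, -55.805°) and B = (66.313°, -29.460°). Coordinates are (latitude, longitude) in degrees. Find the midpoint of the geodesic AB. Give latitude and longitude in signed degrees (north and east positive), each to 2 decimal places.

The central angle between A and B is δ = 0.6927 rad.
With f = 0.5, the slerp weights are sin((1−f)δ)/sin δ = 0.5316 and sin(fδ)/sin δ = 0.5316.
Weighted sum of the unit vectors: (0.5316)·(0.4868,-0.7164,0.4998) + (0.5316)·(0.3498,-0.1976,0.9158) = (0.4447, -0.4858, 0.7525).
Converting back: φ = atan2(z, √(x²+y²)) = 48.80°, λ = atan2(y, x) = -47.53°.

48.80°, -47.53°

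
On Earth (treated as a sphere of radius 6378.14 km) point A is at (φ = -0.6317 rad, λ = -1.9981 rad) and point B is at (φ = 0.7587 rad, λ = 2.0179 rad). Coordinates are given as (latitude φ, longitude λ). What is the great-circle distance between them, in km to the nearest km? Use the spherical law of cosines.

15745 km

In radians: φ₁ = -0.6317, φ₂ = 0.7587, Δλ = -129.900° = -2.2672 rad.
cos c = sin φ₁ sin φ₂ + cos φ₁ cos φ₂ cos Δλ = (-0.5905)(0.6880) + (0.8070)(0.7257)(-0.6415) = -0.78195,
so c = arccos(-0.78195) = 2.46859 rad.
Distance = R·c = 6378.14 × 2.4686 ≈ 15745 km.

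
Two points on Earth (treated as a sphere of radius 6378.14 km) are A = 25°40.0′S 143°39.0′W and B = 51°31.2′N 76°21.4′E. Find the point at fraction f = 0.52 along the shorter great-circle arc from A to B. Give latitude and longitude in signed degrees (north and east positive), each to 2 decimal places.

33.03°, 170.87°

The central angle between A and B is δ = 2.4475 rad.
With f = 0.52, the slerp weights are sin((1−f)δ)/sin δ = 1.4424 and sin(fδ)/sin δ = 1.4944.
Weighted sum of the unit vectors: (1.4424)·(-0.7259,-0.5342,-0.4331) + (1.4944)·(0.1468,0.6047,0.7828) = (-0.8277, 0.1331, 0.5451).
Converting back: φ = atan2(z, √(x²+y²)) = 33.03°, λ = atan2(y, x) = 170.87°.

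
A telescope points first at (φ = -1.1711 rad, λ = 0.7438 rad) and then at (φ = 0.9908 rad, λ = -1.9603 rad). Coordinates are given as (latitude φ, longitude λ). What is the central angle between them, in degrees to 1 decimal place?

With latitudes φ₁ = -67.099°, φ₂ = 56.769° and longitude difference Δλ = -154.934°:
cos c = sin φ₁ sin φ₂ + cos φ₁ cos φ₂ cos Δλ = (-0.9212)(0.8365) + (0.3891)(0.5480)(-0.9058) = -0.96370,
so c = arccos(-0.96370) = 2.87134 rad.
So the angular separation is 164.5°.

164.5°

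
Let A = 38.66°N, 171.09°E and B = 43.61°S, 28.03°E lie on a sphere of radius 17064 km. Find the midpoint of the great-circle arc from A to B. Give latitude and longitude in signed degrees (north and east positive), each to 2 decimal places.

The central angle between A and B is δ = 2.6525 rad.
With f = 0.5, the slerp weights are sin((1−f)δ)/sin δ = 2.0653 and sin(fδ)/sin δ = 2.0653.
Weighted sum of the unit vectors: (2.0653)·(-0.7714,0.1209,0.6247) + (2.0653)·(0.6391,0.3403,-0.6897) = (-0.2733, 0.9525, -0.1343).
Converting back: φ = atan2(z, √(x²+y²)) = -7.72°, λ = atan2(y, x) = 106.01°.

-7.72°, 106.01°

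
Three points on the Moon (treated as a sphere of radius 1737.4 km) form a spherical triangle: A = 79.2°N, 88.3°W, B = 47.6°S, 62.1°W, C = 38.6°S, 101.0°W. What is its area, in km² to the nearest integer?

2732702 km²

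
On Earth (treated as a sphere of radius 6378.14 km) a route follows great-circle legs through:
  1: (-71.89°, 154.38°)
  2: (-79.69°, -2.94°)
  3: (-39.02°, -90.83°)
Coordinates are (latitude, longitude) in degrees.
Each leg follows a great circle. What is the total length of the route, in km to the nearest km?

8822 km

Leg 1→2: central angle 0.4869 rad, distance 3105.6 km.
Leg 2→3: central angle 0.8962 rad, distance 5716.4 km.
Total: 3105.6 + 5716.4 ≈ 8822 km.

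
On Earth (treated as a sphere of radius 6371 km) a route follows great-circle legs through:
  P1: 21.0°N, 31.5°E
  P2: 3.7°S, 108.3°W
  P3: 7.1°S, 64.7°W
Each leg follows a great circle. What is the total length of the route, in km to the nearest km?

20105 km

Leg P1→P2: central angle 2.3960 rad, distance 15265.1 km.
Leg P2→P3: central angle 0.7596 rad, distance 4839.5 km.
Total: 15265.1 + 4839.5 ≈ 20105 km.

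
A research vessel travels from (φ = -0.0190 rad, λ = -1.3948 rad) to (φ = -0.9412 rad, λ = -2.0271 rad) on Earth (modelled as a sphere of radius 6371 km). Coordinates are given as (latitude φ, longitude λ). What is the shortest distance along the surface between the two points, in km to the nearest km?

6743 km

In radians: φ₁ = -0.0190, φ₂ = -0.9412, Δλ = -36.228° = -0.6323 rad.
cos c = sin φ₁ sin φ₂ + cos φ₁ cos φ₂ cos Δλ = (-0.0190)(-0.8083) + (0.9998)(0.5888)(0.8067) = 0.49025,
so c = arccos(0.49025) = 1.05842 rad.
Distance = R·c = 6371 × 1.0584 ≈ 6743 km.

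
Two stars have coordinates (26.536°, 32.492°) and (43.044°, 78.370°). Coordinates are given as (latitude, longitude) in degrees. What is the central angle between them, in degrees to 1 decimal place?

Let φ₁ = 0.4631 rad, φ₂ = 0.7513 rad, and Δλ = 0.8007 rad.
Haversine: a = sin²(Δφ/2) + cos φ₁ cos φ₂ sin²(Δλ/2) = 0.0206 + (0.8947)(0.7308)(0.1519) = 0.11993.
Central angle c = 2·arcsin(√a) = 0.70727 rad.
So the angular separation is 40.5°.

40.5°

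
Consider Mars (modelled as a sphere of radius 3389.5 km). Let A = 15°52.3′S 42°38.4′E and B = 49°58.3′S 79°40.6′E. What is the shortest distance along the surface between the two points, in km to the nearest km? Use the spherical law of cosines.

2681 km

In radians: φ₁ = -0.2770, φ₂ = -0.8722, Δλ = 37.037° = 0.6464 rad.
cos c = sin φ₁ sin φ₂ + cos φ₁ cos φ₂ cos Δλ = (-0.2735)(-0.7657) + (0.9619)(0.6432)(0.7983) = 0.70325,
so c = arccos(0.70325) = 0.79084 rad.
Distance = R·c = 3389.5 × 0.7908 ≈ 2681 km.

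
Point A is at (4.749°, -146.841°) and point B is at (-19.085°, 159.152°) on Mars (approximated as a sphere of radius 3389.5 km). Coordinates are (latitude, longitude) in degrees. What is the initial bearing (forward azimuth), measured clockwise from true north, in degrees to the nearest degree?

With φ₁ = 0.0829, φ₂ = -0.3331, Δλ = -0.9426 rad, the forward-azimuth formula gives
θ = atan2( sin Δλ cos φ₂ , cos φ₁ sin φ₂ − sin φ₁ cos φ₂ cos Δλ ) = atan2(-0.7646, -0.3718) = -115.93°.
Adding 360° brings this into [0°, 360°): 244°.

244°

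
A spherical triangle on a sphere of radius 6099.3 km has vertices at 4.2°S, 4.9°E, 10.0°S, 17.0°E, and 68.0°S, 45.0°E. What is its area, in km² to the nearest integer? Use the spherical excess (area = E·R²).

4273733 km²

Side lengths (central angles): a = 1.0624, b = 1.2093, c = 0.2326 rad; semiperimeter s = 1.2522.
By l'Huilier's theorem, tan(E/4) = √[tan(s/2) tan((s−a)/2) tan((s−b)/2) tan((s−c)/2)], giving spherical excess E = 0.1149 rad.
Area = E·R² = 0.1149 × (6099.3)² ≈ 4273733 km².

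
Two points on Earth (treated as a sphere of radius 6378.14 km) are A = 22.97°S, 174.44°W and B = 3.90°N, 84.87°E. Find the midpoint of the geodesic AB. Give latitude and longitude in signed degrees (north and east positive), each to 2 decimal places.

Central angle δ = 1.7690 rad. Interpolating on the sphere with fraction f = 0.5:
P = [sin((1−f)δ)·A + sin(fδ)·B] / sin δ = 0.7891·A + 0.7891·B in Cartesian coordinates,
giving P = (-0.6527, 0.7137, -0.2543), i.e. latitude -14.73°, longitude 132.44°.

-14.73°, 132.44°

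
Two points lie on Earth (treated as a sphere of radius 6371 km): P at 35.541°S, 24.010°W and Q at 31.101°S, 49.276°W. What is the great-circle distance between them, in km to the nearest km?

With latitudes φ₁ = -35.541°, φ₂ = -31.101° and longitude difference Δλ = -25.266°:
cos c = sin φ₁ sin φ₂ + cos φ₁ cos φ₂ cos Δλ = (-0.5813)(-0.5165) + (0.8137)(0.8563)(0.9043) = 0.93035,
so c = arccos(0.93035) = 0.37544 rad.
Distance = R·c = 6371 × 0.3754 ≈ 2392 km.

2392 km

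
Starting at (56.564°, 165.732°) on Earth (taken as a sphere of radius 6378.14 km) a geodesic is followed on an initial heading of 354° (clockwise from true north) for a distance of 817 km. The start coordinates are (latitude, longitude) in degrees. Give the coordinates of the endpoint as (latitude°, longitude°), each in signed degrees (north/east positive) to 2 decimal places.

63.85°, 164.00°

Angular distance δ = d/R = 817/6378.14 = 0.12809 rad; initial bearing θ = 6.1785 rad.
sin φ₂ = sin φ₁ cos δ + cos φ₁ sin δ cos θ = (0.8345)(0.9918) + (0.5510)(0.1277)(0.9945) = 0.8977, so φ₂ = 63.85°.
Δλ = atan2(sin θ sin δ cos φ₁, cos δ − sin φ₁ sin φ₂) = atan2(-0.0074, 0.2427) = -1.736°.
λ₂ = 165.732° − 1.736° = 164.00°.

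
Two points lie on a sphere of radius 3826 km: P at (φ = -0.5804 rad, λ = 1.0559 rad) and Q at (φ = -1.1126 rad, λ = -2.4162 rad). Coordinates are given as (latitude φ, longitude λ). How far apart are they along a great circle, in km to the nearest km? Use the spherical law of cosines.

5465 km

With latitudes φ₁ = -33.254°, φ₂ = -63.747° and longitude difference Δλ = 161.063°:
cos c = sin φ₁ sin φ₂ + cos φ₁ cos φ₂ cos Δλ = (-0.5484)(-0.8969) + (0.8362)(0.4423)(-0.9459) = 0.14192,
so c = arccos(0.14192) = 1.42840 rad.
Distance = R·c = 3826 × 1.4284 ≈ 5465 km.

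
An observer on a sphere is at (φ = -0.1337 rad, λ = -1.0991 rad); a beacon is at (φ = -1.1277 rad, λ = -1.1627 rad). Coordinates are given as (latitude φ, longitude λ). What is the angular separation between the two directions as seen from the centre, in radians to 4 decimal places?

0.9950 rad

With latitudes φ₁ = -7.660°, φ₂ = -64.612° and longitude difference Δλ = -3.644°:
cos c = sin φ₁ sin φ₂ + cos φ₁ cos φ₂ cos Δλ = (-0.1333)(-0.9034) + (0.9911)(0.4287)(0.9980) = 0.54448,
so c = arccos(0.54448) = 0.99502 rad.
So the angular separation is 0.9950 rad.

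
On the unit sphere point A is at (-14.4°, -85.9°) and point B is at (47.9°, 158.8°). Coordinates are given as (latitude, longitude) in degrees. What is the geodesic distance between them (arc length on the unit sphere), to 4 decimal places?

2.0511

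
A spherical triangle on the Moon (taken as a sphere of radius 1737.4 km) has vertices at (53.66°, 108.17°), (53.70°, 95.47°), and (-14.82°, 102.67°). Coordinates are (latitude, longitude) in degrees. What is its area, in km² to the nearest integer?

Side lengths (central angles): a = 1.2007, b = 1.1980, c = 0.1311 rad; semiperimeter s = 1.2649.
By l'Huilier's theorem, tan(E/4) = √[tan(s/2) tan((s−a)/2) tan((s−b)/2) tan((s−c)/2)], giving spherical excess E = 0.0896 rad.
Area = E·R² = 0.0896 × (1737.4)² ≈ 270336 km².

270336 km²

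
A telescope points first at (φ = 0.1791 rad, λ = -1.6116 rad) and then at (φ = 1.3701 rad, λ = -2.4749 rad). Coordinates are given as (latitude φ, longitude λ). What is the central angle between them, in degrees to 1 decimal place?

With latitudes φ₁ = 10.262°, φ₂ = 78.501° and longitude difference Δλ = -49.463°:
Haversine: a = sin²(Δφ/2) + cos φ₁ cos φ₂ sin²(Δλ/2) = 0.3146 + (0.9840)(0.1994)(0.1750) = 0.34897.
Central angle c = 2·arcsin(√a) = 1.26394 rad.
So the angular separation is 72.4°.

72.4°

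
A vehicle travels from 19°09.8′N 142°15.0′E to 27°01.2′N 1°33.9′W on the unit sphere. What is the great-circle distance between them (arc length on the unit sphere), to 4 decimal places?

With latitudes φ₁ = 19.163°, φ₂ = 27.020° and longitude difference Δλ = -143.815°:
cos c = sin φ₁ sin φ₂ + cos φ₁ cos φ₂ cos Δλ = (0.3283)(0.4543) + (0.9446)(0.8908)(-0.8071) = -0.53004,
so c = arccos(-0.53004) = 2.12945 rad.
On the unit sphere the arc length equals the central angle: 2.1294.

2.1294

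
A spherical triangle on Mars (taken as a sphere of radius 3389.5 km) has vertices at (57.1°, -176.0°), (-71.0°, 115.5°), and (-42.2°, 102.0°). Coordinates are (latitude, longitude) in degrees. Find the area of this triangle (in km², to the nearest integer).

10572418 km²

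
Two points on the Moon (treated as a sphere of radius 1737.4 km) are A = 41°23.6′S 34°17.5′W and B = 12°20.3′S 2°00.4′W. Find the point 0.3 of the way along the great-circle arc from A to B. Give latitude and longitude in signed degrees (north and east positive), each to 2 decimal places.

Central angle δ = 0.7062 rad. Interpolating on the sphere with fraction f = 0.3:
P = [sin((1−f)δ)·A + sin(fδ)·B] / sin δ = 0.7311·A + 0.3240·B in Cartesian coordinates,
giving P = (0.7695, -0.3201, -0.5527), i.e. latitude -33.55°, longitude -22.59°.

-33.55°, -22.59°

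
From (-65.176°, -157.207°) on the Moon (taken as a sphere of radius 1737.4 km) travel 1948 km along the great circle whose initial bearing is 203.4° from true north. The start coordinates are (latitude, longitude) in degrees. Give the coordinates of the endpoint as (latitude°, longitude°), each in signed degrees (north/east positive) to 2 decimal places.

-47.85°, 55.00°

Angular distance δ = d/R = 1948/1737.4 = 1.12122 rad; initial bearing θ = 3.5500 rad.
sin φ₂ = sin φ₁ cos δ + cos φ₁ sin δ cos θ = (-0.9076)(0.4346) + (0.4198)(0.9006)(-0.9178) = -0.7414, so φ₂ = -47.85°.
Δλ = atan2(sin θ sin δ cos φ₁, cos δ − sin φ₁ sin φ₂) = atan2(-0.1502, -0.2384) = -147.788°.
λ₂ = -157.207° − 147.788° = -305.00° → 55.00° after wrapping to (−180°, 180°].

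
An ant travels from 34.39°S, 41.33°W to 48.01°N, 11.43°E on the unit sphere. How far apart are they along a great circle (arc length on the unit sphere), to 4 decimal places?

In radians: φ₁ = -0.6002, φ₂ = 0.8379, Δλ = 52.760° = 0.9208 rad.
Haversine: a = sin²(Δφ/2) + cos φ₁ cos φ₂ sin²(Δλ/2) = 0.4339 + (0.8252)(0.6690)(0.1974) = 0.54286.
Central angle c = 2·arcsin(√a) = 1.65663 rad.
On the unit sphere the arc length equals the central angle: 1.6566.

1.6566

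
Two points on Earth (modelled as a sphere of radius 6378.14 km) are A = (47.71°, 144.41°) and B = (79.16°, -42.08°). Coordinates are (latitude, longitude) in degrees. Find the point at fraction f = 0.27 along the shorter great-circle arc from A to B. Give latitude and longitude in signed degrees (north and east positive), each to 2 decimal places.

The central angle between A and B is δ = 0.9263 rad.
With f = 0.27, the slerp weights are sin((1−f)δ)/sin δ = 0.7829 and sin(fδ)/sin δ = 0.3096.
Weighted sum of the unit vectors: (0.7829)·(-0.5472,0.3916,0.7397) + (0.3096)·(0.1396,-0.1260,0.9822) = (-0.3852, 0.2676, 0.8832).
Converting back: φ = atan2(z, √(x²+y²)) = 62.03°, λ = atan2(y, x) = 145.21°.

62.03°, 145.21°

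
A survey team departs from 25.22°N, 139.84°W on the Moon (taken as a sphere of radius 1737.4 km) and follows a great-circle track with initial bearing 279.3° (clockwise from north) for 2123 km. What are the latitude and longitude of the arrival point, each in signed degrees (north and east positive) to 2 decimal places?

16.44°, 144.93°

Angular distance δ = d/R = 2123/1737.4 = 1.22194 rad; initial bearing θ = 4.8747 rad.
sin φ₂ = sin φ₁ cos δ + cos φ₁ sin δ cos θ = (0.4261)(0.3418) + (0.9047)(0.9398)(0.1616) = 0.2830, so φ₂ = 16.44°.
Δλ = atan2(sin θ sin δ cos φ₁, cos δ − sin φ₁ sin φ₂) = atan2(-0.8390, 0.2212) = -75.229°.
λ₂ = -139.840° − 75.229° = -215.07° → 144.93° after wrapping to (−180°, 180°].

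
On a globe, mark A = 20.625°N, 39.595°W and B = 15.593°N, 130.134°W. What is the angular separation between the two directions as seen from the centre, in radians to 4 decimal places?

1.4845 rad

Let φ₁ = 0.3600 rad, φ₂ = 0.2721 rad, and Δλ = -1.5802 rad.
Haversine: a = sin²(Δφ/2) + cos φ₁ cos φ₂ sin²(Δλ/2) = 0.0019 + (0.9359)(0.9632)(0.5047) = 0.45690.
Central angle c = 2·arcsin(√a) = 1.48448 rad.
So the angular separation is 1.4845 rad.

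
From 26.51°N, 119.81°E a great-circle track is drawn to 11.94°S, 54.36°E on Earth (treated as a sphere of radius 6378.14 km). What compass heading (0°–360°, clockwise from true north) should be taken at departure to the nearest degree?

With φ₁ = 0.4627, φ₂ = -0.2084, Δλ = -1.1423 rad, the forward-azimuth formula gives
θ = atan2( sin Δλ cos φ₂ , cos φ₁ sin φ₂ − sin φ₁ cos φ₂ cos Δλ ) = atan2(-0.8899, -0.3666) = -112.39°.
Adding 360° brings this into [0°, 360°): 248°.

248°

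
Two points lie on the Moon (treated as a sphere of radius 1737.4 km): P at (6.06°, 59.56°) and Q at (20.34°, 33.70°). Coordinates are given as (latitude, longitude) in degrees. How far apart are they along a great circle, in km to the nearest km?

Let φ₁ = 0.1058 rad, φ₂ = 0.3550 rad, and Δλ = -0.4513 rad.
Haversine: a = sin²(Δφ/2) + cos φ₁ cos φ₂ sin²(Δλ/2) = 0.0154 + (0.9944)(0.9376)(0.0501) = 0.06213.
Central angle c = 2·arcsin(√a) = 0.50384 rad.
Distance = R·c = 1737.4 × 0.5038 ≈ 875 km.

875 km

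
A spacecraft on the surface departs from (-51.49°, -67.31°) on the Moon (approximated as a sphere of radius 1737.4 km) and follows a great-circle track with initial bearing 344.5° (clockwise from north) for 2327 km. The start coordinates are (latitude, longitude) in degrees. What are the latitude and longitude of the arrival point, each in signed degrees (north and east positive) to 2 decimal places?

23.86°, -83.83°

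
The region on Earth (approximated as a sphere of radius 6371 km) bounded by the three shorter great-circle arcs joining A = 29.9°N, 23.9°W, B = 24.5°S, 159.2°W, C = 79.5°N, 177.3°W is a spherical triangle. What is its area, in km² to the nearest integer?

Side lengths (central angles): a = 1.8236, b = 1.2144, c = 2.4456 rad; semiperimeter s = 2.7418.
By l'Huilier's theorem, tan(E/4) = √[tan(s/2) tan((s−a)/2) tan((s−b)/2) tan((s−c)/2)], giving spherical excess E = 2.1333 rad.
Area = E·R² = 2.1333 × (6371)² ≈ 86591854 km².

86591854 km²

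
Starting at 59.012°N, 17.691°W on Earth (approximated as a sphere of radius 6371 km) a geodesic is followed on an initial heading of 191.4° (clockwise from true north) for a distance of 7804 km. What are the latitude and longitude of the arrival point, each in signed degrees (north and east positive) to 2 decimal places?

-10.61°, -28.60°

Angular distance δ = d/R = 7804/6371 = 1.22493 rad; initial bearing θ = 3.3406 rad.
sin φ₂ = sin φ₁ cos δ + cos φ₁ sin δ cos θ = (0.8573)(0.3390) + (0.5149)(0.9408)(-0.9803) = -0.1842, so φ₂ = -10.61°.
Δλ = atan2(sin θ sin δ cos φ₁, cos δ − sin φ₁ sin φ₂) = atan2(-0.0957, 0.4969) = -10.905°.
λ₂ = -17.691° − 10.905° = -28.60°.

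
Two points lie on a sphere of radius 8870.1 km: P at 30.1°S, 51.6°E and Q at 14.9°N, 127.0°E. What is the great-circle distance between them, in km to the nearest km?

In radians: φ₁ = -0.5253, φ₂ = 0.2601, Δλ = 75.400° = 1.3160 rad.
Haversine: a = sin²(Δφ/2) + cos φ₁ cos φ₂ sin²(Δλ/2) = 0.1464 + (0.8652)(0.9664)(0.3740) = 0.45910.
Central angle c = 2·arcsin(√a) = 1.48891 rad.
Distance = R·c = 8870.1 × 1.4889 ≈ 13207 km.

13207 km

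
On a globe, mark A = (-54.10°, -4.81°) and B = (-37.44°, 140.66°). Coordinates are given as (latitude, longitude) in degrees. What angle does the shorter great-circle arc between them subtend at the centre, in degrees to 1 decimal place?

83.7°

Let φ₁ = -0.9442 rad, φ₂ = -0.6535 rad, and Δλ = 2.5389 rad.
Haversine: a = sin²(Δφ/2) + cos φ₁ cos φ₂ sin²(Δλ/2) = 0.0210 + (0.5864)(0.7940)(0.9119) = 0.44555.
Central angle c = 2·arcsin(√a) = 1.46168 rad.
So the angular separation is 83.7°.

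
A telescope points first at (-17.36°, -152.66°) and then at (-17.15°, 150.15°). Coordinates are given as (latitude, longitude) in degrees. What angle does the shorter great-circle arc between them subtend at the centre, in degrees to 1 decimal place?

54.4°

In radians: φ₁ = -0.3030, φ₂ = -0.2993, Δλ = -57.190° = -0.9982 rad.
cos c = sin φ₁ sin φ₂ + cos φ₁ cos φ₂ cos Δλ = (-0.2984)(-0.2949) + (0.9544)(0.9555)(0.5419) = 0.58216,
so c = arccos(0.58216) = 0.94941 rad.
So the angular separation is 54.4°.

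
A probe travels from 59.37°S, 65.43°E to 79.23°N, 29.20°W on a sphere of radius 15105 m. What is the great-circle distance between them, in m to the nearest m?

With latitudes φ₁ = -59.370°, φ₂ = 79.230° and longitude difference Δλ = -94.630°:
cos c = sin φ₁ sin φ₂ + cos φ₁ cos φ₂ cos Δλ = (-0.8605)(0.9824) + (0.5095)(0.1869)(-0.0807) = -0.85300,
so c = arccos(-0.85300) = 2.59251 rad.
Distance = R·c = 15105 × 2.5925 ≈ 39160 m.

39160 m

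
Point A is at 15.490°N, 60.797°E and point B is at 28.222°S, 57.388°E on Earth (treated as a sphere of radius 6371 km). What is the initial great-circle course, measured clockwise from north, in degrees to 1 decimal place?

Δλ = -3.409° = -0.0595 rad.
y = sin Δλ · cos φ₂ = (-0.0595)(0.8811) = -0.0524
x = cos φ₁ sin φ₂ − sin φ₁ cos φ₂ cos Δλ = (0.9637)(-0.4729) − (0.2671)(0.8811)(0.9982) = -0.6906
θ = atan2(y, x) = -175.66°; adding 360° gives 184.3°.

184.3°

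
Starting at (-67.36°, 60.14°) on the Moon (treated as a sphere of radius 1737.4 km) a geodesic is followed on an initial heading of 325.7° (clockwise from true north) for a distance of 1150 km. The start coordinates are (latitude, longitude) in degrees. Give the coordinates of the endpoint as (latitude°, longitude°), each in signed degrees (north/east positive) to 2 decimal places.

-32.18°, 35.98°

Angular distance δ = d/R = 1150/1737.4 = 0.66191 rad; initial bearing θ = 5.6845 rad.
sin φ₂ = sin φ₁ cos δ + cos φ₁ sin δ cos θ = (-0.9229)(0.7888) + (0.3849)(0.6146)(0.8261) = -0.5326, so φ₂ = -32.18°.
Δλ = atan2(sin θ sin δ cos φ₁, cos δ − sin φ₁ sin φ₂) = atan2(-0.1333, 0.2973) = -24.156°.
λ₂ = 60.140° − 24.156° = 35.98°.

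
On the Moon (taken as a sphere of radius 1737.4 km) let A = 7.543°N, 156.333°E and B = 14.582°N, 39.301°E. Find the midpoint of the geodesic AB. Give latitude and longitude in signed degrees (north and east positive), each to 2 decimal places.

20.52°, 98.94°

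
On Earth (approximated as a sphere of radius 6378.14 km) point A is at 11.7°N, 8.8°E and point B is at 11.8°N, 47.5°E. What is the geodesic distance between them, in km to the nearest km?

4214 km

Let φ₁ = 0.2042 rad, φ₂ = 0.2059 rad, and Δλ = 0.6754 rad.
Haversine: a = sin²(Δφ/2) + cos φ₁ cos φ₂ sin²(Δλ/2) = 0.0000 + (0.9792)(0.9789)(0.1098) = 0.10523.
Central angle c = 2·arcsin(√a) = 0.66075 rad.
Distance = R·c = 6378.14 × 0.6607 ≈ 4214 km.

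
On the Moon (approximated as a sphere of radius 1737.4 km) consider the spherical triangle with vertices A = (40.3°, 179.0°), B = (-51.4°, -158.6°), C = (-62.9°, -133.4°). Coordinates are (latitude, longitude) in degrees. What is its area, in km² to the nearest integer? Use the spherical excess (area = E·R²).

Side lengths (central angles): a = 0.3082, b = 1.9193, c = 1.6364 rad; semiperimeter s = 1.9320.
By l'Huilier's theorem, tan(E/4) = √[tan(s/2) tan((s−a)/2) tan((s−b)/2) tan((s−c)/2)], giving spherical excess E = 0.1516 rad.
Area = E·R² = 0.1516 × (1737.4)² ≈ 457484 km².

457484 km²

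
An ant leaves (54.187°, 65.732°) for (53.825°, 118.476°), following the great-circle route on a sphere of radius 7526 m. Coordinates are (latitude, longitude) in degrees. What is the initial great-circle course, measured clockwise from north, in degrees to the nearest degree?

Δλ = 52.744° = 0.9206 rad.
y = sin Δλ · cos φ₂ = (0.7959)(0.5903) = 0.4698
x = cos φ₁ sin φ₂ − sin φ₁ cos φ₂ cos Δλ = (0.5851)(0.8072) − (0.8109)(0.5903)(0.6054) = 0.1826
θ = atan2(y, x) = 68.76°, so the bearing is 69°.

69°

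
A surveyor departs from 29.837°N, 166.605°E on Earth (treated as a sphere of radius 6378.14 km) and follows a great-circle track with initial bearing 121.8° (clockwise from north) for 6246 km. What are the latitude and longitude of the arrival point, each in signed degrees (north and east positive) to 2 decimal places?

Angular distance δ = d/R = 6246/6378.14 = 0.97928 rad; initial bearing θ = 2.1258 rad.
sin φ₂ = sin φ₁ cos δ + cos φ₁ sin δ cos θ = (0.4975)(0.5576) + (0.8674)(0.8301)(-0.5270) = -0.1020, so φ₂ = -5.85°.
Δλ = atan2(sin θ sin δ cos φ₁, cos δ − sin φ₁ sin φ₂) = atan2(0.6120, 0.6084) = 45.169°.
λ₂ = 166.605° + 45.169° = 211.77° → -148.23° after wrapping to (−180°, 180°].

-5.85°, -148.23°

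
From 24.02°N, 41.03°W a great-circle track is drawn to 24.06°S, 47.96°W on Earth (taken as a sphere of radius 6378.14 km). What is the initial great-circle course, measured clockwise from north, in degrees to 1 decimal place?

188.5°

With φ₁ = 0.4192, φ₂ = -0.4199, Δλ = -0.1210 rad, the forward-azimuth formula gives
θ = atan2( sin Δλ cos φ₂ , cos φ₁ sin φ₂ − sin φ₁ cos φ₂ cos Δλ ) = atan2(-0.1102, -0.7414) = -171.55°.
Adding 360° brings this into [0°, 360°): 188.5°.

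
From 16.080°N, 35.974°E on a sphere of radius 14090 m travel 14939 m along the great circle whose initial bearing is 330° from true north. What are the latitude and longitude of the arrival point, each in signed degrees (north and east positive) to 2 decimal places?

Angular distance δ = d/R = 14939/14090 = 1.06026 rad; initial bearing θ = 5.7596 rad.
sin φ₂ = sin φ₁ cos δ + cos φ₁ sin δ cos θ = (0.2770)(0.4886) + (0.9609)(0.8725)(0.8660) = 0.8614, so φ₂ = 59.47°.
Δλ = atan2(sin θ sin δ cos φ₁, cos δ − sin φ₁ sin φ₂) = atan2(-0.4192, 0.2501) = -59.181°.
λ₂ = 35.974° − 59.181° = -23.21°.

59.47°, -23.21°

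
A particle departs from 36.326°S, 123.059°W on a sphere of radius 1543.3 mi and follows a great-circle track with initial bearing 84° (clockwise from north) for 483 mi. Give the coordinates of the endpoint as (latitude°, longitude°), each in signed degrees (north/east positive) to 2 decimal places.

-32.53°, -101.76°

Angular distance δ = d/R = 483/1543.3 = 0.31297 rad; initial bearing θ = 1.4661 rad.
sin φ₂ = sin φ₁ cos δ + cos φ₁ sin δ cos θ = (-0.5924)(0.9514) + (0.8057)(0.3079)(0.1045) = -0.5377, so φ₂ = -32.53°.
Δλ = atan2(sin θ sin δ cos φ₁, cos δ − sin φ₁ sin φ₂) = atan2(0.2467, 0.6329) = 21.294°.
λ₂ = -123.059° + 21.294° = -101.76°.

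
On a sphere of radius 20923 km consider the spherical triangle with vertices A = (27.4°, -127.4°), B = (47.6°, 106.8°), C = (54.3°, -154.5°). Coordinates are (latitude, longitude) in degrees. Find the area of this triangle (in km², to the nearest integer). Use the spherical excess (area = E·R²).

15188924 km²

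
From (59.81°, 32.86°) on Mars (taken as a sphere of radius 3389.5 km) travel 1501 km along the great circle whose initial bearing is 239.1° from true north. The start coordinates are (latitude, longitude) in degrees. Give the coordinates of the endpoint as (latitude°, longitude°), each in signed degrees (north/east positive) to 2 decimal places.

42.09°, 3.16°

Angular distance δ = d/R = 1501/3389.5 = 0.44284 rad; initial bearing θ = 4.1731 rad.
sin φ₂ = sin φ₁ cos δ + cos φ₁ sin δ cos θ = (0.8644)(0.9035) + (0.5029)(0.4285)(-0.5135) = 0.6703, so φ₂ = 42.09°.
Δλ = atan2(sin θ sin δ cos φ₁, cos δ − sin φ₁ sin φ₂) = atan2(-0.1849, 0.3241) = -29.702°.
λ₂ = 32.860° − 29.702° = 3.16°.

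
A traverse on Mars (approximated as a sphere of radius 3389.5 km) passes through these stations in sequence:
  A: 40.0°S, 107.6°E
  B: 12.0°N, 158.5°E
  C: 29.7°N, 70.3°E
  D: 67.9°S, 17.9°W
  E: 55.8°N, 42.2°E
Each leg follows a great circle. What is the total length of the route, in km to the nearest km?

23709 km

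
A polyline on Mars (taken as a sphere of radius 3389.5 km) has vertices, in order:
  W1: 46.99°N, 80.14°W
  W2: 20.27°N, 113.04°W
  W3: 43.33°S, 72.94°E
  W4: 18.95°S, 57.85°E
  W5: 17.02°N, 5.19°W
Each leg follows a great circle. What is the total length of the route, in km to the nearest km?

17351 km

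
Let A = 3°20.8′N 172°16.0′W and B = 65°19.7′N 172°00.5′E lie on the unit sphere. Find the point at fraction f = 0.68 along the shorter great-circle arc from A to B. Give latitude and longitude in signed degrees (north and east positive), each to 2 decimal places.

45.73°, -179.37°

Central angle δ = 1.0994 rad. Interpolating on the sphere with fraction f = 0.68:
P = [sin((1−f)δ)·A + sin(fδ)·B] / sin δ = 0.3868·A + 0.7631·B in Cartesian coordinates,
giving P = (-0.6980, -0.0077, 0.7160), i.e. latitude 45.73°, longitude -179.37°.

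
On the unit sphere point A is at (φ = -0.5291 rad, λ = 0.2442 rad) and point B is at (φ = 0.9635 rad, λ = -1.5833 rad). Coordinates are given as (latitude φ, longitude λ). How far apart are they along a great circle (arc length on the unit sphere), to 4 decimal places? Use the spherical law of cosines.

2.1407

In radians: φ₁ = -0.5291, φ₂ = 0.9635, Δλ = -104.708° = -1.8275 rad.
cos c = sin φ₁ sin φ₂ + cos φ₁ cos φ₂ cos Δλ = (-0.5048)(0.8212) + (0.8633)(0.5706)(-0.2539) = -0.53958,
so c = arccos(-0.53958) = 2.14073 rad.
On the unit sphere the arc length equals the central angle: 2.1407.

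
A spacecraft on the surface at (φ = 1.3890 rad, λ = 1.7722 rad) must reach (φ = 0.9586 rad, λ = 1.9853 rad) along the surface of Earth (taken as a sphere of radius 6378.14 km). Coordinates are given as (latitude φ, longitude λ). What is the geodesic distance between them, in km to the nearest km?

With latitudes φ₁ = 79.584°, φ₂ = 54.924° and longitude difference Δλ = 12.210°:
Haversine: a = sin²(Δφ/2) + cos φ₁ cos φ₂ sin²(Δλ/2) = 0.0456 + (0.1808)(0.5747)(0.0113) = 0.04678.
Central angle c = 2·arcsin(√a) = 0.43600 rad.
Distance = R·c = 6378.14 × 0.4360 ≈ 2781 km.

2781 km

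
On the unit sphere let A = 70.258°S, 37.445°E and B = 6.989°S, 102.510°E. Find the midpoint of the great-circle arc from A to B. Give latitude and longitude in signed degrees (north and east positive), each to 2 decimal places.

-42.12°, 87.41°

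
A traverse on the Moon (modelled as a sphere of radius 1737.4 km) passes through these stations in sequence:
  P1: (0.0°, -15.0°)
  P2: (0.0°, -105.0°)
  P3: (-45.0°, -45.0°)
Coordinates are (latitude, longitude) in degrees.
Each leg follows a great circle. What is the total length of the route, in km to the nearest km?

Leg P1→P2: central angle 1.5708 rad, distance 2729.1 km.
Leg P2→P3: central angle 1.2094 rad, distance 2101.3 km.
Total: 2729.1 + 2101.3 ≈ 4830 km.

4830 km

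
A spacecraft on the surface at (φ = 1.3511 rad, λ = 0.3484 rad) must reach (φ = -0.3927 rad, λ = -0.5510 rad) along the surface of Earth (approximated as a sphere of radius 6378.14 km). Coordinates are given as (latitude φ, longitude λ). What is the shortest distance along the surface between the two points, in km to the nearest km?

11619 km

Let φ₁ = 1.3511 rad, φ₂ = -0.3927 rad, and Δλ = -0.8994 rad.
cos c = sin φ₁ sin φ₂ + cos φ₁ cos φ₂ cos Δλ = (0.9760)(-0.3827) + (0.2179)(0.9239)(0.6221) = -0.24823,
so c = arccos(-0.24823) = 1.82165 rad.
Distance = R·c = 6378.14 × 1.8217 ≈ 11619 km.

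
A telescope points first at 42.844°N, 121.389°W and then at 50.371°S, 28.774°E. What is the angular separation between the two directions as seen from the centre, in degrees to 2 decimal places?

Let φ₁ = 0.7478 rad, φ₂ = -0.8791 rad, and Δλ = 2.6208 rad.
cos c = sin φ₁ sin φ₂ + cos φ₁ cos φ₂ cos Δλ = (0.6800)(-0.7702) + (0.7332)(0.6378)(-0.8674) = -0.92939,
so c = arccos(-0.92939) = 2.76356 rad.
So the angular separation is 158.34°.

158.34°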